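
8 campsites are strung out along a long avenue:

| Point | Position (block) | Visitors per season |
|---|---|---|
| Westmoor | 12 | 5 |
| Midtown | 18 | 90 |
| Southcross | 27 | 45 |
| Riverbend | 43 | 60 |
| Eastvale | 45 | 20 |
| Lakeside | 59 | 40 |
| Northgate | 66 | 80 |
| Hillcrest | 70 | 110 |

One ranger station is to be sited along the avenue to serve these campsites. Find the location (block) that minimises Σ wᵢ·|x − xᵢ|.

x = 59

For a sum of weighted absolute distances on a line, the optimum is the weighted median (not the mean). Total weight W = 450; half-weight = 225.
Sort by position and accumulate weight:
  block 12 (Westmoor, w=5) → cum 5
  block 18 (Midtown, w=90) → cum 95
  block 27 (Southcross, w=45) → cum 140
  block 43 (Riverbend, w=60) → cum 200
  block 45 (Eastvale, w=20) → cum 220
  block 59 (Lakeside, w=40) → cum 260  ≥ 225 → median here
  block 66 (Northgate, w=80) → cum 340
  block 70 (Hillcrest, w=110) → cum 450
Optimal location: block 59.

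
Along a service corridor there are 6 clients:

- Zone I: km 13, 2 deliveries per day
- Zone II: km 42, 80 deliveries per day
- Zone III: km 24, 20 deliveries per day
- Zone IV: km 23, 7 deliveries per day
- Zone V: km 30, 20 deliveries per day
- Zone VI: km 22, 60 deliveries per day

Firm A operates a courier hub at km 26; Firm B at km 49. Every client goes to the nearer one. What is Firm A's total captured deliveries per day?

The indifferent point is the midpoint (26+49)/2 = 37.5; clients left of it (closer to Firm A at 26) go to Firm A, those right go to Firm B.
  Zone I at 13 (w=2) → Firm A
  Zone VI at 22 (w=60) → Firm A
  Zone IV at 23 (w=7) → Firm A
  Zone III at 24 (w=20) → Firm A
  Zone V at 30 (w=20) → Firm A
  Zone II at 42 (w=80) → Firm B
Firm A captures 109; Firm B captures 80.

109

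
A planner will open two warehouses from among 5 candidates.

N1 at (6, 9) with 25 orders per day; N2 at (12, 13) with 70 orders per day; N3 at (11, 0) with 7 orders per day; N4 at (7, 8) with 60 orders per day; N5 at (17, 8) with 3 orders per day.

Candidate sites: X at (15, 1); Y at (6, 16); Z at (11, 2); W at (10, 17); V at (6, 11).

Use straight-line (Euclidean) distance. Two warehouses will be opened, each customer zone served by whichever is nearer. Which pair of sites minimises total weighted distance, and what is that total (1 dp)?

Evaluate every pair (each demand assigned to the nearer of the two):
  {W, V}: total = 671.6
  {Z, V}: total = 721.9
  {X, V}: total = 733.2
  {Y, V}: total = 801.2
  {Z, W}: total = 1000.2
  {Y, Z}: total = 1116.7
  {Y, W}: total = 1123.3
  {X, W}: total = 1156.6
  {X, Y}: total = 1179.0
  {X, Z}: total = 1456.7
Best pair: {W, V} with total 671.6.

{W, V}, total 671.6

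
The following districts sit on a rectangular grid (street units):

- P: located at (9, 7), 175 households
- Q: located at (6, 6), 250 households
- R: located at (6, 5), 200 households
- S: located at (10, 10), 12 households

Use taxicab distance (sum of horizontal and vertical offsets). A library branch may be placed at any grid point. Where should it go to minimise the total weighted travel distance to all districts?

(6, 6)

Manhattan distance separates: Σwᵢ(|x−xᵢ|+|y−yᵢ|) = Σwᵢ|x−xᵢ| + Σwᵢ|y−yᵢ|, so x and y are optimised independently as 1-D weighted medians.
Total weight W = 637; half = 318.5.
x-coordinate, sorted with cumulative weight:
  x=6 (Q, w=250) cum 250
  x=6 (R, w=200) cum 450  ← median
  x=9 (P, w=175) cum 625
  x=10 (S, w=12) cum 637
⇒ x* = 6
y-coordinate, sorted with cumulative weight:
  y=5 (R, w=200) cum 200
  y=6 (Q, w=250) cum 450  ← median
  y=7 (P, w=175) cum 625
  y=10 (S, w=12) cum 637
⇒ y* = 6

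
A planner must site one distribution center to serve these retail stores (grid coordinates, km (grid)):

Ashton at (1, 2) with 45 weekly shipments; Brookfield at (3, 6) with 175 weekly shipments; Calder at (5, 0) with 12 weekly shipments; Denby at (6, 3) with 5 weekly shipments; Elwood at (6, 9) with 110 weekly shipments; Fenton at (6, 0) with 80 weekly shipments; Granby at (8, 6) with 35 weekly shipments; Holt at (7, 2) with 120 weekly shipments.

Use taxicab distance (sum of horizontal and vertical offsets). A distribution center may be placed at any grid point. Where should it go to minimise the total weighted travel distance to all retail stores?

(6, 6)

Manhattan distance separates: Σwᵢ(|x−xᵢ|+|y−yᵢ|) = Σwᵢ|x−xᵢ| + Σwᵢ|y−yᵢ|, so x and y are optimised independently as 1-D weighted medians.
Total weight W = 582; half = 291.
x-coordinate, sorted with cumulative weight:
  x=1 (Ashton, w=45) cum 45
  x=3 (Brookfield, w=175) cum 220
  x=5 (Calder, w=12) cum 232
  x=6 (Denby, w=5) cum 237
  x=6 (Elwood, w=110) cum 347  ← median
  x=6 (Fenton, w=80) cum 427
  x=7 (Holt, w=120) cum 547
  x=8 (Granby, w=35) cum 582
⇒ x* = 6
y-coordinate, sorted with cumulative weight:
  y=0 (Calder, w=12) cum 12
  y=0 (Fenton, w=80) cum 92
  y=2 (Ashton, w=45) cum 137
  y=2 (Holt, w=120) cum 257
  y=3 (Denby, w=5) cum 262
  y=6 (Brookfield, w=175) cum 437  ← median
  y=6 (Granby, w=35) cum 472
  y=9 (Elwood, w=110) cum 582
⇒ y* = 6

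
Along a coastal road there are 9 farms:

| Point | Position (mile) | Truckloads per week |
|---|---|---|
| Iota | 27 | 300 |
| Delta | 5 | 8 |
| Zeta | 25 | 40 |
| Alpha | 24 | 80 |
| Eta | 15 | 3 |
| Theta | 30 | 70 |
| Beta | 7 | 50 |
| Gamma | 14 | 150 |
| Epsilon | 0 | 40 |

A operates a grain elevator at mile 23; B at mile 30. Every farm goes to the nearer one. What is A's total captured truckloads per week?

371

The indifferent point is the midpoint (23+30)/2 = 26.5; farms left of it (closer to A at 23) go to A, those right go to B.
  Epsilon at 0 (w=40) → A
  Delta at 5 (w=8) → A
  Beta at 7 (w=50) → A
  Gamma at 14 (w=150) → A
  Eta at 15 (w=3) → A
  Alpha at 24 (w=80) → A
  Zeta at 25 (w=40) → A
  Iota at 27 (w=300) → B
  Theta at 30 (w=70) → B
A captures 371; B captures 370.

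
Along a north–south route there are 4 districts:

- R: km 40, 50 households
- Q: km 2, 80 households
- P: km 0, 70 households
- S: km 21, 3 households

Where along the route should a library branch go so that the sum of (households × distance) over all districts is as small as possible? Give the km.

x = 2

For a sum of weighted absolute distances on a line, the optimum is the weighted median (not the mean). Total weight W = 203; half-weight = 101.5.
Sort by position and accumulate weight:
  km 0 (P, w=70) → cum 70
  km 2 (Q, w=80) → cum 150  ≥ 101.5 → median here
  km 21 (S, w=3) → cum 153
  km 40 (R, w=50) → cum 203
Optimal location: km 2.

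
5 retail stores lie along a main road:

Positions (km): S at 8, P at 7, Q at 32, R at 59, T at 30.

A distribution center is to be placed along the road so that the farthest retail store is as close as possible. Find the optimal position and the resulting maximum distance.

location 33, max distance 26

The 1-center on a line is the midpoint of the two extreme points: leftmost at 7, rightmost at 59.
Optimal location = (7 + 59)/2 = 33; maximum distance = (59 − 7)/2 = 26.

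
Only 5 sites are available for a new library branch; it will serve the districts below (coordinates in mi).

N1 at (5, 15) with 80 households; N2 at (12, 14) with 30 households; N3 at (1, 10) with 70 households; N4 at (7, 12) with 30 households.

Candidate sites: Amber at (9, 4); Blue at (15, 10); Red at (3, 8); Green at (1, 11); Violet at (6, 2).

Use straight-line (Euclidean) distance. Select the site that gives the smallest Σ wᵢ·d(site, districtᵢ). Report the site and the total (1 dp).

Total weighted distance at each candidate:
  Amber (9, 4): total = 2197.0
  Blue (15, 10): total = 2271.8
  Red (3, 8): total = 1274.6
  Green (1, 11): total = 1047.1
  Violet (6, 2): total = 2407.4
Minimum is at Green with total 1047.1 mi.

Green, total 1047.1 mi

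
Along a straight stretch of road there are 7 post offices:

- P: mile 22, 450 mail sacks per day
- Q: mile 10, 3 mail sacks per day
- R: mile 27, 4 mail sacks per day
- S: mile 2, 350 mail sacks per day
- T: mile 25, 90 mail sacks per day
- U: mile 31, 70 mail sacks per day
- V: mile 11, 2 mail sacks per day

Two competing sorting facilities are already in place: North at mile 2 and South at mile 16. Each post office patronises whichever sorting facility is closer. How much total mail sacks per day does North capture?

350

The indifferent point is the midpoint (2+16)/2 = 9; post offices left of it (closer to North at 2) go to North, those right go to South.
  S at 2 (w=350) → North
  Q at 10 (w=3) → South
  V at 11 (w=2) → South
  P at 22 (w=450) → South
  T at 25 (w=90) → South
  R at 27 (w=4) → South
  U at 31 (w=70) → South
North captures 350; South captures 619.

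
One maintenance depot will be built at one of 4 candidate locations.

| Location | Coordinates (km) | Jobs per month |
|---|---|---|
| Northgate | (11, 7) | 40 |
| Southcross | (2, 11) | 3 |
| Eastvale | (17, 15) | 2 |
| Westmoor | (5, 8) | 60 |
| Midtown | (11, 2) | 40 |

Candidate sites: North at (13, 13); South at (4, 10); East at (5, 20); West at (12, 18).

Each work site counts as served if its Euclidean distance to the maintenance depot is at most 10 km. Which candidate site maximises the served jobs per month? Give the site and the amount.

Coverage radius r = 10 km; a point is covered iff (Δx)²+(Δy)² ≤ 10² = 100.
  North (13, 13): covers {Northgate, Eastvale, Westmoor} → 102
  South (4, 10): covers {Northgate, Southcross, Westmoor} → 103
  East (5, 20): covers {Southcross} → 3
  West (12, 18): covers {Eastvale} → 2
Maximum coverage at South: 103 jobs per month.

South, covering 103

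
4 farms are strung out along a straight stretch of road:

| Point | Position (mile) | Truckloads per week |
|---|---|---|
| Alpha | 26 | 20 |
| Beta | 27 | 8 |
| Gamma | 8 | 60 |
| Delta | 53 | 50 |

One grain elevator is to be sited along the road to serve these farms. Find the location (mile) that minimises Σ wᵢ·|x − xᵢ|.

x = 26

For a sum of weighted absolute distances on a line, the optimum is the weighted median (not the mean). Total weight W = 138; half-weight = 69.
Sort by position and accumulate weight:
  mile 8 (Gamma, w=60) → cum 60
  mile 26 (Alpha, w=20) → cum 80  ≥ 69 → median here
  mile 27 (Beta, w=8) → cum 88
  mile 53 (Delta, w=50) → cum 138
Optimal location: mile 26.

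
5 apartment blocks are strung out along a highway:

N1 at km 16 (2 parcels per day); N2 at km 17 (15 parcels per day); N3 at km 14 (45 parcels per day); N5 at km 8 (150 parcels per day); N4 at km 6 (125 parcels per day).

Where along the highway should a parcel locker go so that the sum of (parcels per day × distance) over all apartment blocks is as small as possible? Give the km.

x = 8

For a sum of weighted absolute distances on a line, the optimum is the weighted median (not the mean). Total weight W = 337; half-weight = 168.5.
Sort by position and accumulate weight:
  km 6 (N4, w=125) → cum 125
  km 8 (N5, w=150) → cum 275  ≥ 168.5 → median here
  km 14 (N3, w=45) → cum 320
  km 16 (N1, w=2) → cum 322
  km 17 (N2, w=15) → cum 337
Optimal location: km 8.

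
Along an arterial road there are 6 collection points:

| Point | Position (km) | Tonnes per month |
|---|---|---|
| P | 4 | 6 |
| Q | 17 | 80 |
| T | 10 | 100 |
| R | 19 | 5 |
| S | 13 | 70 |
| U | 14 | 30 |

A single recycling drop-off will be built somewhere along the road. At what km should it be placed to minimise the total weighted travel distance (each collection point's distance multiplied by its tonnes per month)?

x = 13

For a sum of weighted absolute distances on a line, the optimum is the weighted median (not the mean). Total weight W = 291; half-weight = 145.5.
Sort by position and accumulate weight:
  km 4 (P, w=6) → cum 6
  km 10 (T, w=100) → cum 106
  km 13 (S, w=70) → cum 176  ≥ 145.5 → median here
  km 14 (U, w=30) → cum 206
  km 17 (Q, w=80) → cum 286
  km 19 (R, w=5) → cum 291
Optimal location: km 13.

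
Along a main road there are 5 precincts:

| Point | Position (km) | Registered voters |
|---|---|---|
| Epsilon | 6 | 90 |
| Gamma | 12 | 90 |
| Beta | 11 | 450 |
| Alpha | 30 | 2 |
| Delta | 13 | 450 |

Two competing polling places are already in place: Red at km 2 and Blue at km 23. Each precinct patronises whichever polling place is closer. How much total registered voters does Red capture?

The indifferent point is the midpoint (2+23)/2 = 12.5; precincts left of it (closer to Red at 2) go to Red, those right go to Blue.
  Epsilon at 6 (w=90) → Red
  Beta at 11 (w=450) → Red
  Gamma at 12 (w=90) → Red
  Delta at 13 (w=450) → Blue
  Alpha at 30 (w=2) → Blue
Red captures 630; Blue captures 452.

630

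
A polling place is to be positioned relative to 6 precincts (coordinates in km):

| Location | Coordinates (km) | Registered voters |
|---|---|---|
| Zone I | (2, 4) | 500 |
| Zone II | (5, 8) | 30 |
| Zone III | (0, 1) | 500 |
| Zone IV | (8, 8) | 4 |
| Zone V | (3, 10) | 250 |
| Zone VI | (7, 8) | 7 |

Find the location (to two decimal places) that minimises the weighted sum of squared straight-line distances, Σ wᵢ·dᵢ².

(1.53, 4.13)

The minimiser of Σwᵢ‖p−pᵢ‖² is the weighted centroid p* = (Σwᵢpᵢ)/(Σwᵢ).
Σwᵢ = 1291.
Σwᵢxᵢ = 500·2 + 30·5 + 500·0 + 4·8 + 250·3 + 7·7 = 1981.
Σwᵢyᵢ = 500·4 + 30·8 + 500·1 + 4·8 + 250·10 + 7·8 = 5328.
x* = 1981/1291 = 1.53, y* = 5328/1291 = 4.13.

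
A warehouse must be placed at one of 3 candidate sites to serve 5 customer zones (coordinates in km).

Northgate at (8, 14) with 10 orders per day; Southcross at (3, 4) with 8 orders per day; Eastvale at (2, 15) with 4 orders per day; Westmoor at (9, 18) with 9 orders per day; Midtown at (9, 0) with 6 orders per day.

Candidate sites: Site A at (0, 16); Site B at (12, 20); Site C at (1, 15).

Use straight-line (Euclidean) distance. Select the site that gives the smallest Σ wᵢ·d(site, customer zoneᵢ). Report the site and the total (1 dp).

Site C, total 343.0 km

Total weighted distance at each candidate:
  Site A (0, 16): total = 383.5
  Site B (12, 20): total = 417.5
  Site C (1, 15): total = 343.0
Minimum is at Site C with total 343.0 km.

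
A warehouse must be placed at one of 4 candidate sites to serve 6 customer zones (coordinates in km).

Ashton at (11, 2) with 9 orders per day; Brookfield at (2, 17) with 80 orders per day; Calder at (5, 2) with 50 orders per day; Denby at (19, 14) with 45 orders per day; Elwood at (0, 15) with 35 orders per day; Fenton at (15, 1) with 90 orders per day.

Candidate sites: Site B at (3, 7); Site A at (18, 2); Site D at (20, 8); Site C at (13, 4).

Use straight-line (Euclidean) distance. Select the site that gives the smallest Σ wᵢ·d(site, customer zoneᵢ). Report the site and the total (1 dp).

Total weighted distance at each candidate:
  Site B (3, 7): total = 3450.6
  Site A (18, 2): total = 4071.1
  Site D (20, 8): total = 4304.7
  Site C (13, 4): total = 3245.4
Minimum is at Site C with total 3245.4 km.

Site C, total 3245.4 km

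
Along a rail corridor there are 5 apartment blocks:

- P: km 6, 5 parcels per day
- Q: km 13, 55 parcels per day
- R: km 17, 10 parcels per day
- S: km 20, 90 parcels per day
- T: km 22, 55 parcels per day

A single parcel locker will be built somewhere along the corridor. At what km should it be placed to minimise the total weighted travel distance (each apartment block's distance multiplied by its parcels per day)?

For a sum of weighted absolute distances on a line, the optimum is the weighted median (not the mean). Total weight W = 215; half-weight = 107.5.
Sort by position and accumulate weight:
  km 6 (P, w=5) → cum 5
  km 13 (Q, w=55) → cum 60
  km 17 (R, w=10) → cum 70
  km 20 (S, w=90) → cum 160  ≥ 107.5 → median here
  km 22 (T, w=55) → cum 215
Optimal location: km 20.

x = 20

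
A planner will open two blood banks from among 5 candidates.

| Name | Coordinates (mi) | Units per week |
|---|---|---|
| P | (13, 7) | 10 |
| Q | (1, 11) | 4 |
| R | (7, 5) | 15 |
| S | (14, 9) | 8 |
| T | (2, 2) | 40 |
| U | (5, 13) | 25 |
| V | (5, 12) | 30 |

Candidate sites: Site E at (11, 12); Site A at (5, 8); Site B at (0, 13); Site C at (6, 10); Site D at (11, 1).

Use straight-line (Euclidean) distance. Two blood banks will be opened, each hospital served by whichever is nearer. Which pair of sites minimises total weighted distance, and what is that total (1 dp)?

{Site A, Site C}, total 629.2

Evaluate every pair (each demand assigned to the nearer of the two):
  {Site A, Site C}: total = 629.2
  {Site E, Site A}: total = 675.2
  {Site E, Site C}: total = 688.6
  {Site A, Site D}: total = 719.0
  {Site C, Site D}: total = 728.5
  {Site A, Site B}: total = 729.4
  {Site B, Site C}: total = 730.0
  {Site B, Site D}: total = 865.6
  {Site E, Site D}: total = 907.1
  {Site E, Site B}: total = 942.9
Best pair: {Site A, Site C} with total 629.2.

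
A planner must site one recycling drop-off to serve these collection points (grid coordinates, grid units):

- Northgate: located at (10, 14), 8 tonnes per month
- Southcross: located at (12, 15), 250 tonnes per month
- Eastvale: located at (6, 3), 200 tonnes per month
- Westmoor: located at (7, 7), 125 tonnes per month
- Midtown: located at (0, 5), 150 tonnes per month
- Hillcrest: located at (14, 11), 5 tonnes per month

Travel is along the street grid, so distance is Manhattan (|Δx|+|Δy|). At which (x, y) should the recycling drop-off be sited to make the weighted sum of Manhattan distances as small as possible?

(7, 7)

Manhattan distance separates: Σwᵢ(|x−xᵢ|+|y−yᵢ|) = Σwᵢ|x−xᵢ| + Σwᵢ|y−yᵢ|, so x and y are optimised independently as 1-D weighted medians.
Total weight W = 738; half = 369.
x-coordinate, sorted with cumulative weight:
  x=0 (Midtown, w=150) cum 150
  x=6 (Eastvale, w=200) cum 350
  x=7 (Westmoor, w=125) cum 475  ← median
  x=10 (Northgate, w=8) cum 483
  x=12 (Southcross, w=250) cum 733
  x=14 (Hillcrest, w=5) cum 738
⇒ x* = 7
y-coordinate, sorted with cumulative weight:
  y=3 (Eastvale, w=200) cum 200
  y=5 (Midtown, w=150) cum 350
  y=7 (Westmoor, w=125) cum 475  ← median
  y=11 (Hillcrest, w=5) cum 480
  y=14 (Northgate, w=8) cum 488
  y=15 (Southcross, w=250) cum 738
⇒ y* = 7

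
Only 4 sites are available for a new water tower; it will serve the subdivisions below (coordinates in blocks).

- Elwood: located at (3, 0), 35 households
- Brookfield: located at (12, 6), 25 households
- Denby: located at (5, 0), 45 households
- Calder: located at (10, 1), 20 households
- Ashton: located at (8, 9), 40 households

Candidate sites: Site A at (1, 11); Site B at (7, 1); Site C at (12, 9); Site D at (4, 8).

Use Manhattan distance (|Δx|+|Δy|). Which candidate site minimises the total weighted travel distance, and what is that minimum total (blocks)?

Site B, total 980 blocks

Total weighted distance at each candidate:
  Site A (1, 11): total = 2270
  Site B (7, 1): total = 980
  Site C (12, 9): total = 1785
  Site D (4, 8): total = 1430
Minimum is at Site B with total 980 blocks.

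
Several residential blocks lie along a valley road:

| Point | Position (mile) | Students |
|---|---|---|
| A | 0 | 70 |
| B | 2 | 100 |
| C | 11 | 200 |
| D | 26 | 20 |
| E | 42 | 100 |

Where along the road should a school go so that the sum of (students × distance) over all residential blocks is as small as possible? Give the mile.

x = 11

For a sum of weighted absolute distances on a line, the optimum is the weighted median (not the mean). Total weight W = 490; half-weight = 245.
Sort by position and accumulate weight:
  mile 0 (A, w=70) → cum 70
  mile 2 (B, w=100) → cum 170
  mile 11 (C, w=200) → cum 370  ≥ 245 → median here
  mile 26 (D, w=20) → cum 390
  mile 42 (E, w=100) → cum 490
Optimal location: mile 11.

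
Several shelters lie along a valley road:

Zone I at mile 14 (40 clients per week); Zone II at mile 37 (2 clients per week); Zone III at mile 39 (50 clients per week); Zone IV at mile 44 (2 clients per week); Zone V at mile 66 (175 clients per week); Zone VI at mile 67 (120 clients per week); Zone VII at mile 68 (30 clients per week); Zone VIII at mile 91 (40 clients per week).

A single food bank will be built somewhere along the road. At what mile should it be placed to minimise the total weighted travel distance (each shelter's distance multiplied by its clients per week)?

For a sum of weighted absolute distances on a line, the optimum is the weighted median (not the mean). Total weight W = 459; half-weight = 229.5.
Sort by position and accumulate weight:
  mile 14 (Zone I, w=40) → cum 40
  mile 37 (Zone II, w=2) → cum 42
  mile 39 (Zone III, w=50) → cum 92
  mile 44 (Zone IV, w=2) → cum 94
  mile 66 (Zone V, w=175) → cum 269  ≥ 229.5 → median here
  mile 67 (Zone VI, w=120) → cum 389
  mile 68 (Zone VII, w=30) → cum 419
  mile 91 (Zone VIII, w=40) → cum 459
Optimal location: mile 66.

x = 66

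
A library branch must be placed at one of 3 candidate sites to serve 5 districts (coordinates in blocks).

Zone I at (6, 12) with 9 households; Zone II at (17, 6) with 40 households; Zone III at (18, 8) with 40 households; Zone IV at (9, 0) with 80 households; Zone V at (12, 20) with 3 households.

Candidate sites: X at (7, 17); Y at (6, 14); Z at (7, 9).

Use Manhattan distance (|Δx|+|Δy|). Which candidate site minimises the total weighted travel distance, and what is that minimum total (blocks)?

Z, total 1964 blocks

Total weighted distance at each candidate:
  X (7, 17): total = 3238
  Y (6, 14): total = 2894
  Z (7, 9): total = 1964
Minimum is at Z with total 1964 blocks.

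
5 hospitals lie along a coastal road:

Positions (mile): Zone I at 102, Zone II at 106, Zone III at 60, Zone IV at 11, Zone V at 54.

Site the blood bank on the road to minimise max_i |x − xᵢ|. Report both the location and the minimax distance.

The 1-center on a line is the midpoint of the two extreme points: leftmost at 11, rightmost at 106.
Optimal location = (11 + 106)/2 = 58.5; maximum distance = (106 − 11)/2 = 47.5.

location 58.5, max distance 47.5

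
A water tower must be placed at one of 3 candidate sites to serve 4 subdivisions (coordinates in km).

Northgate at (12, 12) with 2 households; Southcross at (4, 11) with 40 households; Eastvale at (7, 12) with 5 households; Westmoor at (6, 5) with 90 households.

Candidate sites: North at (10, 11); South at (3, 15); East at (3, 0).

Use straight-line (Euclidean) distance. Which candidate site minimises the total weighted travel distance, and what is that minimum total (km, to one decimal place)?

Total weighted distance at each candidate:
  North (10, 11): total = 909.3
  South (3, 15): total = 1148.5
  East (3, 0): total = 1059.8
Minimum is at North with total 909.3 km.

North, total 909.3 km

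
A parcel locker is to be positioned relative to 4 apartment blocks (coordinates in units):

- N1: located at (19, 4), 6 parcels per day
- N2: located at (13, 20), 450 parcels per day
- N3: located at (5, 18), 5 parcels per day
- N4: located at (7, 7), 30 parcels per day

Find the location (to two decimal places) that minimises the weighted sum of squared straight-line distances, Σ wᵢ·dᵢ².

The minimiser of Σwᵢ‖p−pᵢ‖² is the weighted centroid p* = (Σwᵢpᵢ)/(Σwᵢ).
Σwᵢ = 491.
Σwᵢxᵢ = 6·19 + 450·13 + 5·5 + 30·7 = 6199.
Σwᵢyᵢ = 6·4 + 450·20 + 5·18 + 30·7 = 9324.
x* = 6199/491 = 12.63, y* = 9324/491 = 18.99.

(12.63, 18.99)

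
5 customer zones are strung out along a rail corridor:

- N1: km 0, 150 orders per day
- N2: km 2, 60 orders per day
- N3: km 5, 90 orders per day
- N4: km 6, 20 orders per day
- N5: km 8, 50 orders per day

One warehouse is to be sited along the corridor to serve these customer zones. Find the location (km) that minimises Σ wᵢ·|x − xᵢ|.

x = 2

For a sum of weighted absolute distances on a line, the optimum is the weighted median (not the mean). Total weight W = 370; half-weight = 185.
Sort by position and accumulate weight:
  km 0 (N1, w=150) → cum 150
  km 2 (N2, w=60) → cum 210  ≥ 185 → median here
  km 5 (N3, w=90) → cum 300
  km 6 (N4, w=20) → cum 320
  km 8 (N5, w=50) → cum 370
Optimal location: km 2.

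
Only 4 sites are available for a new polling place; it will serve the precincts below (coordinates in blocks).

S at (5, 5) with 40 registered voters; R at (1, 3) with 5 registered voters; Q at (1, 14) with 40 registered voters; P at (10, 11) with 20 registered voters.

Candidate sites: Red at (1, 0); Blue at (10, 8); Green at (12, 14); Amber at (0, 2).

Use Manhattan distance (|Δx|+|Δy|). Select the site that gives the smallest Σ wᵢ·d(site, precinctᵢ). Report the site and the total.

Blue, total 1050 blocks

Total weighted distance at each candidate:
  Red (1, 0): total = 1335
  Blue (10, 8): total = 1050
  Green (12, 14): total = 1290
  Amber (0, 2): total = 1230
Minimum is at Blue with total 1050 blocks.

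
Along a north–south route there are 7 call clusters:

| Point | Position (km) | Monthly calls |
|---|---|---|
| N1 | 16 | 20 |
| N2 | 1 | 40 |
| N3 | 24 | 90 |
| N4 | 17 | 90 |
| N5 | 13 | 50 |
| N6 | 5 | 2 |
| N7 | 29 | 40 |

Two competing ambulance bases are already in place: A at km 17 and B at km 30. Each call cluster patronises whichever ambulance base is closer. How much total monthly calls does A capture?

The indifferent point is the midpoint (17+30)/2 = 23.5; call clusters left of it (closer to A at 17) go to A, those right go to B.
  N2 at 1 (w=40) → A
  N6 at 5 (w=2) → A
  N5 at 13 (w=50) → A
  N1 at 16 (w=20) → A
  N4 at 17 (w=90) → A
  N3 at 24 (w=90) → B
  N7 at 29 (w=40) → B
A captures 202; B captures 130.

202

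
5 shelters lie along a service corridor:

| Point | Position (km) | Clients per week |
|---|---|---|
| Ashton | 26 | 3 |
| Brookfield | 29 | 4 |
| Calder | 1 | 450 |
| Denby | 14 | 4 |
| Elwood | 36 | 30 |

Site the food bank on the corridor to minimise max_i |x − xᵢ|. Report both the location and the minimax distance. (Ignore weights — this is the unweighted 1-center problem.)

The 1-center on a line is the midpoint of the two extreme points: leftmost at 1, rightmost at 36.
Optimal location = (1 + 36)/2 = 18.5; maximum distance = (36 − 1)/2 = 17.5.

location 18.5, max distance 17.5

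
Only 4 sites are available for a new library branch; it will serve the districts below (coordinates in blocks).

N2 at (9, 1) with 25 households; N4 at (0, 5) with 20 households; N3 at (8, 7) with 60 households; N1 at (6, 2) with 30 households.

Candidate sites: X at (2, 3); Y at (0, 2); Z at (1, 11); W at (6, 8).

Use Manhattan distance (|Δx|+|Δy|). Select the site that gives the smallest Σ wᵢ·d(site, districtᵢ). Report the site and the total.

W, total 790 blocks

Total weighted distance at each candidate:
  X (2, 3): total = 1055
  Y (0, 2): total = 1270
  Z (1, 11): total = 1670
  W (6, 8): total = 790
Minimum is at W with total 790 blocks.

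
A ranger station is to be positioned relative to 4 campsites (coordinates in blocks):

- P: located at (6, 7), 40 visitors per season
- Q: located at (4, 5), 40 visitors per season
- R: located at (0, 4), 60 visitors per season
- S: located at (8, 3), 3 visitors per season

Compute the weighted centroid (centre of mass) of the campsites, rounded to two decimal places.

The minimiser of Σwᵢ‖p−pᵢ‖² is the weighted centroid p* = (Σwᵢpᵢ)/(Σwᵢ).
Σwᵢ = 143.
Σwᵢxᵢ = 40·6 + 40·4 + 60·0 + 3·8 = 424.
Σwᵢyᵢ = 40·7 + 40·5 + 60·4 + 3·3 = 729.
x* = 424/143 = 2.97, y* = 729/143 = 5.10.

(2.97, 5.10)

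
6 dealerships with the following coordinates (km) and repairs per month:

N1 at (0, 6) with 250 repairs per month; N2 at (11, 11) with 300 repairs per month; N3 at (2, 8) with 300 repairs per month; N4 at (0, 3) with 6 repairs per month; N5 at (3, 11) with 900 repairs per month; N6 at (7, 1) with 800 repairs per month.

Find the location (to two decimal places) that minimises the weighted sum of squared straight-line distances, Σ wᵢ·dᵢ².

(4.77, 7.01)

The minimiser of Σwᵢ‖p−pᵢ‖² is the weighted centroid p* = (Σwᵢpᵢ)/(Σwᵢ).
Σwᵢ = 2556.
Σwᵢxᵢ = 250·0 + 300·11 + 300·2 + 6·0 + 900·3 + 800·7 = 12200.
Σwᵢyᵢ = 250·6 + 300·11 + 300·8 + 6·3 + 900·11 + 800·1 = 17918.
x* = 12200/2556 = 4.77, y* = 17918/2556 = 7.01.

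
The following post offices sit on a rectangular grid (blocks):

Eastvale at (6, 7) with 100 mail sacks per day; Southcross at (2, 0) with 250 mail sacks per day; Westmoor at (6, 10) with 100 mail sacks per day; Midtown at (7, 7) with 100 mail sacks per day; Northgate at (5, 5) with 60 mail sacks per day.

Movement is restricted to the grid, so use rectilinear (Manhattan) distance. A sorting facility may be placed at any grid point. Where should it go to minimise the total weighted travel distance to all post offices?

Manhattan distance separates: Σwᵢ(|x−xᵢ|+|y−yᵢ|) = Σwᵢ|x−xᵢ| + Σwᵢ|y−yᵢ|, so x and y are optimised independently as 1-D weighted medians.
Total weight W = 610; half = 305.
x-coordinate, sorted with cumulative weight:
  x=2 (Southcross, w=250) cum 250
  x=5 (Northgate, w=60) cum 310  ← median
  x=6 (Eastvale, w=100) cum 410
  x=6 (Westmoor, w=100) cum 510
  x=7 (Midtown, w=100) cum 610
⇒ x* = 5
y-coordinate, sorted with cumulative weight:
  y=0 (Southcross, w=250) cum 250
  y=5 (Northgate, w=60) cum 310  ← median
  y=7 (Eastvale, w=100) cum 410
  y=7 (Midtown, w=100) cum 510
  y=10 (Westmoor, w=100) cum 610
⇒ y* = 5

(5, 5)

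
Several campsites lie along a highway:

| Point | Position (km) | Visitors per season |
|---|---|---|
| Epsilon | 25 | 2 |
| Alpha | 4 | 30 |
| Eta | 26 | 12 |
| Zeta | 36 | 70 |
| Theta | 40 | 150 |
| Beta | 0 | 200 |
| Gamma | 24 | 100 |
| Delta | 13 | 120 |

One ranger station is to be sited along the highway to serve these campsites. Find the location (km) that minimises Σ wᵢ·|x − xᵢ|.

For a sum of weighted absolute distances on a line, the optimum is the weighted median (not the mean). Total weight W = 684; half-weight = 342.
Sort by position and accumulate weight:
  km 0 (Beta, w=200) → cum 200
  km 4 (Alpha, w=30) → cum 230
  km 13 (Delta, w=120) → cum 350  ≥ 342 → median here
  km 24 (Gamma, w=100) → cum 450
  km 25 (Epsilon, w=2) → cum 452
  km 26 (Eta, w=12) → cum 464
  km 36 (Zeta, w=70) → cum 534
  km 40 (Theta, w=150) → cum 684
Optimal location: km 13.

x = 13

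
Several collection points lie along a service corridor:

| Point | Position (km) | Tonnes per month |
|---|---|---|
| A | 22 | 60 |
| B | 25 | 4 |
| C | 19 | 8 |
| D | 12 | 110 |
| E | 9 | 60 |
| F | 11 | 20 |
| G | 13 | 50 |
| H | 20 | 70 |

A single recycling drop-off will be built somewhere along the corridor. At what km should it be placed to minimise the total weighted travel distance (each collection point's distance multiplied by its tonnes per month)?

For a sum of weighted absolute distances on a line, the optimum is the weighted median (not the mean). Total weight W = 382; half-weight = 191.
Sort by position and accumulate weight:
  km 9 (E, w=60) → cum 60
  km 11 (F, w=20) → cum 80
  km 12 (D, w=110) → cum 190
  km 13 (G, w=50) → cum 240  ≥ 191 → median here
  km 19 (C, w=8) → cum 248
  km 20 (H, w=70) → cum 318
  km 22 (A, w=60) → cum 378
  km 25 (B, w=4) → cum 382
Optimal location: km 13.

x = 13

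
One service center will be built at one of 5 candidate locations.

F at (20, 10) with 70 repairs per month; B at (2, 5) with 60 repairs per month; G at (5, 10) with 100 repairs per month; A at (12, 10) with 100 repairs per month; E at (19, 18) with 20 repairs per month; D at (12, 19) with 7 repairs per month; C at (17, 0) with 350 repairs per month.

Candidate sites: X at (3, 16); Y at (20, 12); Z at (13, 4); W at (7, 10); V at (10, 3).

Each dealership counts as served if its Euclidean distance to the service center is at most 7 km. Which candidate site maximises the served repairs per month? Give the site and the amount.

Z, covering 450

Coverage radius r = 7 km; a point is covered iff (Δx)²+(Δy)² ≤ 7² = 49.
  X (3, 16): covers {G} → 100
  Y (20, 12): covers {F, E} → 90
  Z (13, 4): covers {A, C} → 450
  W (7, 10): covers {G, A} → 200
  V (10, 3): covers {none} → 0
Maximum coverage at Z: 450 repairs per month.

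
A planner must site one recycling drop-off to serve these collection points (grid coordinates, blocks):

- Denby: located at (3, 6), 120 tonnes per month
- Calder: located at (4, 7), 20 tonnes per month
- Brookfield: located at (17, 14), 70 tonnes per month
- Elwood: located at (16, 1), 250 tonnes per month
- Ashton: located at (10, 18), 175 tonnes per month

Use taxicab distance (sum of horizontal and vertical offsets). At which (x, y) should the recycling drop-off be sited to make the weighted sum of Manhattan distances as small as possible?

(16, 6)

Manhattan distance separates: Σwᵢ(|x−xᵢ|+|y−yᵢ|) = Σwᵢ|x−xᵢ| + Σwᵢ|y−yᵢ|, so x and y are optimised independently as 1-D weighted medians.
Total weight W = 635; half = 317.5.
x-coordinate, sorted with cumulative weight:
  x=3 (Denby, w=120) cum 120
  x=4 (Calder, w=20) cum 140
  x=10 (Ashton, w=175) cum 315
  x=16 (Elwood, w=250) cum 565  ← median
  x=17 (Brookfield, w=70) cum 635
⇒ x* = 16
y-coordinate, sorted with cumulative weight:
  y=1 (Elwood, w=250) cum 250
  y=6 (Denby, w=120) cum 370  ← median
  y=7 (Calder, w=20) cum 390
  y=14 (Brookfield, w=70) cum 460
  y=18 (Ashton, w=175) cum 635
⇒ y* = 6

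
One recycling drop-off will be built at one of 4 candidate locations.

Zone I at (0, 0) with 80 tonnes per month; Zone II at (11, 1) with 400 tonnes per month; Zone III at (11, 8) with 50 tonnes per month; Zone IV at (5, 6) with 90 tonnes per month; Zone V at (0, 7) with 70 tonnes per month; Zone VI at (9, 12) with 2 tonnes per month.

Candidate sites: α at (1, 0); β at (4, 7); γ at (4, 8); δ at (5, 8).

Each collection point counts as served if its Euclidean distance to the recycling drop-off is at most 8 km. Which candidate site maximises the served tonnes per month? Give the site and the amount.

Coverage radius r = 8 km; a point is covered iff (Δx)²+(Δy)² ≤ 8² = 64.
  α (1, 0): covers {Zone I, Zone IV, Zone V} → 240
  β (4, 7): covers {Zone III, Zone IV, Zone V, Zone VI} → 212
  γ (4, 8): covers {Zone III, Zone IV, Zone V, Zone VI} → 212
  δ (5, 8): covers {Zone III, Zone IV, Zone V, Zone VI} → 212
Maximum coverage at α: 240 tonnes per month.

α, covering 240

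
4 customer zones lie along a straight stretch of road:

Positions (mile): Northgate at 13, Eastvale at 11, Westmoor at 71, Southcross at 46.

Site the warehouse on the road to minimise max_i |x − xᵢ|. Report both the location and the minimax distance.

The 1-center on a line is the midpoint of the two extreme points: leftmost at 11, rightmost at 71.
Optimal location = (11 + 71)/2 = 41; maximum distance = (71 − 11)/2 = 30.

location 41, max distance 30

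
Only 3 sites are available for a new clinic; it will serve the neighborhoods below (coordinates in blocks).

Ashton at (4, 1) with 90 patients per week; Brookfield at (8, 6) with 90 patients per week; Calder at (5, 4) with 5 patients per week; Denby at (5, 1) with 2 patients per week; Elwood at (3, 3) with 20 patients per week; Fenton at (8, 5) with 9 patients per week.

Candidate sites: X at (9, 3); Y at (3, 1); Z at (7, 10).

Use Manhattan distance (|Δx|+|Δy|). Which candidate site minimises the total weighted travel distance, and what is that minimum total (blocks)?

Y, total 1140 blocks

Total weighted distance at each candidate:
  X (9, 3): total = 1174
  Y (3, 1): total = 1140
  Z (7, 10): total = 1866
Minimum is at Y with total 1140 blocks.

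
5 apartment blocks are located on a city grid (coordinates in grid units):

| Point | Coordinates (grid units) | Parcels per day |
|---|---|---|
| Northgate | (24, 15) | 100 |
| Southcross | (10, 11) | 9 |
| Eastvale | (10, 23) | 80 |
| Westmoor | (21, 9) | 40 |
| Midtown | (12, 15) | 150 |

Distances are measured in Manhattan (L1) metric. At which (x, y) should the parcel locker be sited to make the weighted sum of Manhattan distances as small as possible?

(12, 15)

Manhattan distance separates: Σwᵢ(|x−xᵢ|+|y−yᵢ|) = Σwᵢ|x−xᵢ| + Σwᵢ|y−yᵢ|, so x and y are optimised independently as 1-D weighted medians.
Total weight W = 379; half = 189.5.
x-coordinate, sorted with cumulative weight:
  x=10 (Southcross, w=9) cum 9
  x=10 (Eastvale, w=80) cum 89
  x=12 (Midtown, w=150) cum 239  ← median
  x=21 (Westmoor, w=40) cum 279
  x=24 (Northgate, w=100) cum 379
⇒ x* = 12
y-coordinate, sorted with cumulative weight:
  y=9 (Westmoor, w=40) cum 40
  y=11 (Southcross, w=9) cum 49
  y=15 (Northgate, w=100) cum 149
  y=15 (Midtown, w=150) cum 299  ← median
  y=23 (Eastvale, w=80) cum 379
⇒ y* = 15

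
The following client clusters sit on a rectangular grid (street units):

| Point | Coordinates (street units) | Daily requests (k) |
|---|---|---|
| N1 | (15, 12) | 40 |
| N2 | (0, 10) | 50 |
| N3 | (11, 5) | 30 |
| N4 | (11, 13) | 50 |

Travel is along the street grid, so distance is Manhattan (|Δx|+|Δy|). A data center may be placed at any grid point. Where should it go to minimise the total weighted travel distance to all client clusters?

Manhattan distance separates: Σwᵢ(|x−xᵢ|+|y−yᵢ|) = Σwᵢ|x−xᵢ| + Σwᵢ|y−yᵢ|, so x and y are optimised independently as 1-D weighted medians.
Total weight W = 170; half = 85.
x-coordinate, sorted with cumulative weight:
  x=0 (N2, w=50) cum 50
  x=11 (N3, w=30) cum 80
  x=11 (N4, w=50) cum 130  ← median
  x=15 (N1, w=40) cum 170
⇒ x* = 11
y-coordinate, sorted with cumulative weight:
  y=5 (N3, w=30) cum 30
  y=10 (N2, w=50) cum 80
  y=12 (N1, w=40) cum 120  ← median
  y=13 (N4, w=50) cum 170
⇒ y* = 12

(11, 12)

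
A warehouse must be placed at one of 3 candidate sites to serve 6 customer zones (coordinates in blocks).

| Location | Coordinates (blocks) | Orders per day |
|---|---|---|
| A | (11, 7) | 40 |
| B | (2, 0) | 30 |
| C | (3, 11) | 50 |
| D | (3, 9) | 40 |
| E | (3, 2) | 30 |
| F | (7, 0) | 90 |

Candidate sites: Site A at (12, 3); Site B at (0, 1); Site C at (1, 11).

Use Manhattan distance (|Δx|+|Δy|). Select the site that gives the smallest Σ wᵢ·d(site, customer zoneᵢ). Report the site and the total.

Total weighted distance at each candidate:
  Site A (12, 3): total = 3060
  Site B (0, 1): total = 2700
  Site C (1, 11): total = 3040
Minimum is at Site B with total 2700 blocks.

Site B, total 2700 blocks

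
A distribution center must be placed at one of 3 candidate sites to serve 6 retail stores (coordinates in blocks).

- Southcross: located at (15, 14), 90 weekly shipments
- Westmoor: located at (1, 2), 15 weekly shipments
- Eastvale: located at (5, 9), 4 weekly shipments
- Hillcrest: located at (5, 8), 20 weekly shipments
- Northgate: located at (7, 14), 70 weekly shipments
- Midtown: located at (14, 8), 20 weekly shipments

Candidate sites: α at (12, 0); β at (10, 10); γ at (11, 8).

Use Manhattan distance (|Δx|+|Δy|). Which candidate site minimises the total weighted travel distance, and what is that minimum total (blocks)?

Total weighted distance at each candidate:
  α (12, 0): total = 3619
  β (10, 10): total = 1839
  γ (11, 8): total = 2048
Minimum is at β with total 1839 blocks.

β, total 1839 blocks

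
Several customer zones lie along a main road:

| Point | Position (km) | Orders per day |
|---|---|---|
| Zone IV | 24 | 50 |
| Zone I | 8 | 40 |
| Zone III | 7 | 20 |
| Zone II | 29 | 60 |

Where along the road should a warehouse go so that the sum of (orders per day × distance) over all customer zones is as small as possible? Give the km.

For a sum of weighted absolute distances on a line, the optimum is the weighted median (not the mean). Total weight W = 170; half-weight = 85.
Sort by position and accumulate weight:
  km 7 (Zone III, w=20) → cum 20
  km 8 (Zone I, w=40) → cum 60
  km 24 (Zone IV, w=50) → cum 110  ≥ 85 → median here
  km 29 (Zone II, w=60) → cum 170
Optimal location: km 24.

x = 24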